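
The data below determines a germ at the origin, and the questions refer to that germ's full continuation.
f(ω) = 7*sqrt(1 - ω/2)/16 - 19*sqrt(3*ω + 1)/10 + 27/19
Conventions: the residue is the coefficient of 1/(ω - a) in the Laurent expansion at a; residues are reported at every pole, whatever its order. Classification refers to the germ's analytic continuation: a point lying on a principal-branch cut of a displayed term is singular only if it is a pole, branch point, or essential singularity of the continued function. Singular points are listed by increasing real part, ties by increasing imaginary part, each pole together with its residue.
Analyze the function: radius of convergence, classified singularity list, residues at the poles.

Branch term (-19/10)*sqrt(1 - ω/(-1/3)): its argument vanishes at ω = -1/3, a square-root branch point, modulus 1/3.
Branch term (7/16)*sqrt(1 - ω/(2)): its argument vanishes at ω = 2, a square-root branch point, modulus 2.
The radius of convergence is the smallest modulus among the singular points: 1/3.
List the singular points by increasing real part (a conjugate pair: the negative imaginary part first).

Radius of convergence at 0: 1/3.
At -1/3: an algebraic (square-root) branch point.
At 2: an algebraic (square-root) branch point.


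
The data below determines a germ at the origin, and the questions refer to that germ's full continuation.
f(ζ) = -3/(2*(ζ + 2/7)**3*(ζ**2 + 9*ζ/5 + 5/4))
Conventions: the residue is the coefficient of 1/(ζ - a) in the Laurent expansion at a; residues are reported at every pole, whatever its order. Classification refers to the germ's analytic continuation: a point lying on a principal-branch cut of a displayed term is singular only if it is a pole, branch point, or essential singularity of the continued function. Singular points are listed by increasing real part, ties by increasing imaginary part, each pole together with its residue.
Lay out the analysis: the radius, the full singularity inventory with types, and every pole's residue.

Radius of convergence at 0: 2/7.
At (-9/10) - ((1/5)*sqrt(11))*i: a pole of order 1; residue (162835820/171307467) - ((681256310/1884382137)*sqrt(11))*i.
At (-9/10) + ((1/5)*sqrt(11))*i: a pole of order 1; residue (162835820/171307467) + ((681256310/1884382137)*sqrt(11))*i.
At -2/7: a pole of order 3; residue -325671640/171307467.

Denominator factor (ζ + 2/7)^3: pole of order 3 at -2/7, modulus 2/7.
Denominator factor (ζ**2 + 9*ζ/5 + 5/4): discriminant -44/25, complex-conjugate roots (-9/10) + ((1/5)*sqrt(11))*i and (-9/10) - ((1/5)*sqrt(11))*i; poles of order 1, moduli (1/2)*sqrt(5) and (1/2)*sqrt(5).
The radius of convergence is the smallest modulus among the singular points: 2/7.
The factor ζ**2 + 9*ζ/5 + 5/4 splits as (ζ - a)(ζ - a') with a = (-9/10) - ((1/5)*sqrt(11))*i, a' = (-9/10) + ((1/5)*sqrt(11))*i. At the order-1 pole a set g(ζ) = (ζ - a)*f(ζ) = [-3/(2*(ζ + 2/7)**3)] / (ζ - a').
Simple pole: residue = g(a) at a = (-9/10) - ((1/5)*sqrt(11))*i, which is (162835820/171307467) - ((681256310/1884382137)*sqrt(11))*i.
The factor ζ**2 + 9*ζ/5 + 5/4 splits as (ζ - a)(ζ - a') with a = (-9/10) + ((1/5)*sqrt(11))*i, a' = (-9/10) - ((1/5)*sqrt(11))*i. At the order-1 pole a set g(ζ) = (ζ - a)*f(ζ) = [-3/(2*(ζ + 2/7)**3)] / (ζ - a').
Simple pole: residue = g(a) at a = (-9/10) + ((1/5)*sqrt(11))*i, which is (162835820/171307467) + ((681256310/1884382137)*sqrt(11))*i.
At the order-3 pole -2/7 set g(ζ) = (ζ - (-2/7))^3*f(ζ) = -3/(2*(ζ**2 + 9*ζ/5 + 5/4)).
Order-3 pole: residue = g''(a)/2; g''(-2/7) = -651343280/171307467, so the residue is -325671640/171307467.
List the singular points by increasing real part (a conjugate pair: the negative imaginary part first).


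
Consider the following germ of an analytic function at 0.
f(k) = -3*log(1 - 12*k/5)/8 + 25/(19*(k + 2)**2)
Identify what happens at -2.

The point is a pole of order 2.

The denominator factor k + 2 vanishes at -2 and appears to the power 2; the numerator there equals 25/19, nonzero, and no other factor vanishes.
The branch terms are analytic at this point.
Hence a pole whose order is the multiplicity, 2.


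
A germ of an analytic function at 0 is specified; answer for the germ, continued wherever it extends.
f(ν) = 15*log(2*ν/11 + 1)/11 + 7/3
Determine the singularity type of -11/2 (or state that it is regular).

The point is a logarithmic branch point.

The term (15/11)*log(1 - ν/(-11/2)) has argument 1 - -11/2/(-11/2) = 0 at -11/2: a logarithmic (infinitely-sheeted) branch point; the remaining terms are analytic or single-valued there.


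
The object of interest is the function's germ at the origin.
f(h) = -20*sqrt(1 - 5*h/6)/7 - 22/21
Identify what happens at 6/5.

The term (-20/7)*sqrt(1 - h/(6/5)) has argument 1 - 6/5/(6/5) = 0 at 6/5: a square-root (algebraic, two-sheeted) branch point; the remaining terms are analytic or single-valued there.

The point is an algebraic (square-root) branch point.


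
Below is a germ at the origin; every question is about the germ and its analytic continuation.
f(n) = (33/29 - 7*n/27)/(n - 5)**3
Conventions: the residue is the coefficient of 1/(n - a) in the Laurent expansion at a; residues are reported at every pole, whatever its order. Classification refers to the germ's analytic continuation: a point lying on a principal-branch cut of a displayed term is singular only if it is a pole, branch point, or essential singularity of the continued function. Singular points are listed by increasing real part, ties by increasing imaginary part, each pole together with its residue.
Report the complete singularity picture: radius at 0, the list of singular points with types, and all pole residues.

Denominator factor (n - 5)^3: pole of order 3 at 5, modulus 5.
The radius of convergence is the smallest modulus among the singular points: 5.
At the order-3 pole 5 set g(n) = (n - (5))^3*f(n) = 33/29 - 7*n/27.
Order-3 pole: residue = g''(a)/2; g''(5) = 0, so the residue is 0.

Radius of convergence at 0: 5.
At 5: a pole of order 3; residue 0.


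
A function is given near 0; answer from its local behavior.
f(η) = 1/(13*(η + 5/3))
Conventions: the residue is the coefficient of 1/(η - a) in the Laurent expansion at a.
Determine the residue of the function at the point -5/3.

At the order-1 pole -5/3 set g(η) = (η - (-5/3))*f(η) = 1/13.
Simple pole: residue = g(a) at a = -5/3, which is 1/13.

The residue is 1/13.


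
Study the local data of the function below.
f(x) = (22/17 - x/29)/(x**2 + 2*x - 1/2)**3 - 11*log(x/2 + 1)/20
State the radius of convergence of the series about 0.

The radius of convergence is -1 + (1/2)*sqrt(6).

Denominator factor (x**2 + 2*x - 1/2)^3: discriminant 6, real irrational roots -1 + (1/2)*sqrt(6) and -1 - (1/2)*sqrt(6); poles of order 3, moduli -1 + (1/2)*sqrt(6) and 1 + (1/2)*sqrt(6).
Branch term (-11/20)*log(1 - x/(-2)): its argument vanishes at x = -2, a logarithmic branch point, modulus 2.
The radius of convergence is the smallest modulus among the singular points: -1 + (1/2)*sqrt(6).


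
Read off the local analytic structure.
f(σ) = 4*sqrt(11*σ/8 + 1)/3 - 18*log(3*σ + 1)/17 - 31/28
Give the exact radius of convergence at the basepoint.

The radius of convergence is 1/3.

Branch term (4/3)*sqrt(1 - σ/(-8/11)): its argument vanishes at σ = -8/11, a square-root branch point, modulus 8/11.
Branch term (-18/17)*log(1 - σ/(-1/3)): its argument vanishes at σ = -1/3, a logarithmic branch point, modulus 1/3.
The radius of convergence is the smallest modulus among the singular points: 1/3.


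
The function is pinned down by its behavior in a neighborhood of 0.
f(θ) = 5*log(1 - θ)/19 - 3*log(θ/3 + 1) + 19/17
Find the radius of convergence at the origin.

The radius of convergence is 1.

Branch term (5/19)*log(1 - θ/(1)): its argument vanishes at θ = 1, a logarithmic branch point, modulus 1.
Branch term (-3)*log(1 - θ/(-3)): its argument vanishes at θ = -3, a logarithmic branch point, modulus 3.
The radius of convergence is the smallest modulus among the singular points: 1.


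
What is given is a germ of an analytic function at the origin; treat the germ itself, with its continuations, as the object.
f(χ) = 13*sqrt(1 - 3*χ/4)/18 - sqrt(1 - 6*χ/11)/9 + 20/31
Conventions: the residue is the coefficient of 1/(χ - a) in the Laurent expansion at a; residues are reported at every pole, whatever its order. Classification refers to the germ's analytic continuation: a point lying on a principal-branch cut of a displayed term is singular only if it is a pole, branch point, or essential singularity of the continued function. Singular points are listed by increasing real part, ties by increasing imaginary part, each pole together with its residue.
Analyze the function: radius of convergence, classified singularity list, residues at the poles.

Radius of convergence at 0: 4/3.
At 4/3: an algebraic (square-root) branch point.
At 11/6: an algebraic (square-root) branch point.

Branch term (-1/9)*sqrt(1 - χ/(11/6)): its argument vanishes at χ = 11/6, a square-root branch point, modulus 11/6.
Branch term (13/18)*sqrt(1 - χ/(4/3)): its argument vanishes at χ = 4/3, a square-root branch point, modulus 4/3.
The radius of convergence is the smallest modulus among the singular points: 4/3.
List the singular points by increasing real part (a conjugate pair: the negative imaginary part first).


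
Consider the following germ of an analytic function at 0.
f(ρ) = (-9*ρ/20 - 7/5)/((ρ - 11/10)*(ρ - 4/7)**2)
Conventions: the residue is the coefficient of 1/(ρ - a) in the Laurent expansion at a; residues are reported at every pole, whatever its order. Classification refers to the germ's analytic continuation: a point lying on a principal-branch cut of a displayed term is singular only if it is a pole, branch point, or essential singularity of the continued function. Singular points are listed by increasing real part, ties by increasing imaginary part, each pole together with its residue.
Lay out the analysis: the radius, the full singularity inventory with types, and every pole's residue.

Radius of convergence at 0: 4/7.
At 4/7: a pole of order 2; residue 18571/2738.
At 11/10: a pole of order 1; residue -18571/2738.

Denominator factor (ρ - 4/7)^2: pole of order 2 at 4/7, modulus 4/7.
Denominator factor (ρ - 11/10): pole of order 1 at 11/10, modulus 11/10.
The radius of convergence is the smallest modulus among the singular points: 4/7.
At the order-2 pole 4/7 set g(ρ) = (ρ - (4/7))^2*f(ρ) = (-9*ρ/20 - 7/5)/(ρ - 11/10).
Order-2 pole: residue = g'(a); g'(4/7) = 18571/2738, so the residue is 18571/2738.
At the order-1 pole 11/10 set g(ρ) = (ρ - (11/10))*f(ρ) = (-9*ρ/20 - 7/5)/(ρ - 4/7)**2.
Simple pole: residue = g(a) at a = 11/10, which is -18571/2738.
List the singular points by increasing real part (a conjugate pair: the negative imaginary part first).


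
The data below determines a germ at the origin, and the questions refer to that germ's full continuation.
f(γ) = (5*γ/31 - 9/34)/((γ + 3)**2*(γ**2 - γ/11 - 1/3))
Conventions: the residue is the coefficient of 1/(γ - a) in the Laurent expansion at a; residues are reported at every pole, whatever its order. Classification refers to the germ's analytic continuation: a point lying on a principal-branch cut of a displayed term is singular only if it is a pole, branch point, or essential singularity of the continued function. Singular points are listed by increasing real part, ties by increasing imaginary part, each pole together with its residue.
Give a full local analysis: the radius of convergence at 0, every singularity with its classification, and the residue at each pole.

Radius of convergence at 0: -1/22 + (1/66)*sqrt(1461).
At -3: a pole of order 2; residue -3578487/91724350.
At 1/22 - (1/66)*sqrt(1461): a pole of order 1; residue 3578487/183448700 + (70778499/89339516900)*sqrt(1461).
At 1/22 + (1/66)*sqrt(1461): a pole of order 1; residue 3578487/183448700 - (70778499/89339516900)*sqrt(1461).


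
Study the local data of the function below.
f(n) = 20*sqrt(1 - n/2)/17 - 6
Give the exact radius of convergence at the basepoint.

The radius of convergence is 2.

Branch term (20/17)*sqrt(1 - n/(2)): its argument vanishes at n = 2, a square-root branch point, modulus 2.
The radius of convergence is the smallest modulus among the singular points: 2.


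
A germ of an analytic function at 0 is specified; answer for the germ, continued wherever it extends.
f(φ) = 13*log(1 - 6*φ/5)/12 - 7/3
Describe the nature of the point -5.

The point is a regular point.

There is no denominator, hence no pole anywhere.
Branch term log(1 - φ/(5/6)): argument at -5 is 7, nonzero, so -5 is not its branch point (a point on a principal cut is still regular for the continued germ).
So the germ continues analytically to -5.


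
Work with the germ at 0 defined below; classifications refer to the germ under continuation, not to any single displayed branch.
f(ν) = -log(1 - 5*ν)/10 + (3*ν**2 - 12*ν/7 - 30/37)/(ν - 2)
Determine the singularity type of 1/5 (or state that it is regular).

The point is a logarithmic branch point.

The term (-1/10)*log(1 - ν/(1/5)) has argument 1 - 1/5/(1/5) = 0 at 1/5: a logarithmic (infinitely-sheeted) branch point; the remaining terms are analytic or single-valued there.


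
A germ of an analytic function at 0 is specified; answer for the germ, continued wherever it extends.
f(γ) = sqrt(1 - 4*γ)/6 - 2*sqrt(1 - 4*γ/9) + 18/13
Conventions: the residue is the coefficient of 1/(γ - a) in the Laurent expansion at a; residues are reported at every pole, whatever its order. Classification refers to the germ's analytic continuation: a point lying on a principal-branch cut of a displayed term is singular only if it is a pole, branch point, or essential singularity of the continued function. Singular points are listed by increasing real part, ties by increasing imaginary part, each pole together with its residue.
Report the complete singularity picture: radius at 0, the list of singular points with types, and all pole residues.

Radius of convergence at 0: 1/4.
At 1/4: an algebraic (square-root) branch point.
At 9/4: an algebraic (square-root) branch point.

Branch term (-2)*sqrt(1 - γ/(9/4)): its argument vanishes at γ = 9/4, a square-root branch point, modulus 9/4.
Branch term (1/6)*sqrt(1 - γ/(1/4)): its argument vanishes at γ = 1/4, a square-root branch point, modulus 1/4.
The radius of convergence is the smallest modulus among the singular points: 1/4.
List the singular points by increasing real part (a conjugate pair: the negative imaginary part first).


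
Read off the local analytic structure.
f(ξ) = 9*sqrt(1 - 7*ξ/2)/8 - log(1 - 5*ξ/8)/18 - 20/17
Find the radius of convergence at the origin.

Branch term (-1/18)*log(1 - ξ/(8/5)): its argument vanishes at ξ = 8/5, a logarithmic branch point, modulus 8/5.
Branch term (9/8)*sqrt(1 - ξ/(2/7)): its argument vanishes at ξ = 2/7, a square-root branch point, modulus 2/7.
The radius of convergence is the smallest modulus among the singular points: 2/7.

The radius of convergence is 2/7.


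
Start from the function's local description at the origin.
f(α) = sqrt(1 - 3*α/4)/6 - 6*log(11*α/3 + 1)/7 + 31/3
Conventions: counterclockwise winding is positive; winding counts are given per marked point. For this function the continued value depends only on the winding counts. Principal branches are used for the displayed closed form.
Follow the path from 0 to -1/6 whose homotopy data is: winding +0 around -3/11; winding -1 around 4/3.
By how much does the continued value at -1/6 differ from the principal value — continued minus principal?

Continued minus principal equals -(1/4)*sqrt(2).

The rational part is single-valued and drops out of the difference; each branch term changes only by its own monodromy.
(1/6)*sqrt(1 - α/(4/3)): winding -1 is odd, the square root flips sign, contributing -2*(1/6)*sqrt(1 - (-1/6)/(4/3)) = -2*(1/6)*sqrt(9/8) = -(1/4)*sqrt(2).
(-6/7)*log(1 - α/(-3/11)): winding 0 around -3/11, so this term returns to its principal value, contribution 0.
Summing the contributions at α = -1/6 gives -(1/4)*sqrt(2).


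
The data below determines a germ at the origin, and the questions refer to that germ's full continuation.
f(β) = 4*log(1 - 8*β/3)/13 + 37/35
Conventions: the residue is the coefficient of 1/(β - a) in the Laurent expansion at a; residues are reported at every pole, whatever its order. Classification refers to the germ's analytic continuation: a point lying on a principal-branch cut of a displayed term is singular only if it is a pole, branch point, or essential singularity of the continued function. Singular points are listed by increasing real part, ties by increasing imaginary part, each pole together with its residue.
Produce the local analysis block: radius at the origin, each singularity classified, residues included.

Radius of convergence at 0: 3/8.
At 3/8: a logarithmic branch point.

Branch term (4/13)*log(1 - β/(3/8)): its argument vanishes at β = 3/8, a logarithmic branch point, modulus 3/8.
The radius of convergence is the smallest modulus among the singular points: 3/8.


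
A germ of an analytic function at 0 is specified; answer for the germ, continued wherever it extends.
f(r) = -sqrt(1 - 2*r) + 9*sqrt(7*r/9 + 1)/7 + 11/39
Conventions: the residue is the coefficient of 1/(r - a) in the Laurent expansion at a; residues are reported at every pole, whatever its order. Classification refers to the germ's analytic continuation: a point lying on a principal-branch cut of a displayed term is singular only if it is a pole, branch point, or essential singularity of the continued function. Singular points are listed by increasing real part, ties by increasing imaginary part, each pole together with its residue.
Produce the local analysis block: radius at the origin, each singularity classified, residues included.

Radius of convergence at 0: 1/2.
At -9/7: an algebraic (square-root) branch point.
At 1/2: an algebraic (square-root) branch point.

Branch term (9/7)*sqrt(1 - r/(-9/7)): its argument vanishes at r = -9/7, a square-root branch point, modulus 9/7.
Branch term (-1)*sqrt(1 - r/(1/2)): its argument vanishes at r = 1/2, a square-root branch point, modulus 1/2.
The radius of convergence is the smallest modulus among the singular points: 1/2.
List the singular points by increasing real part (a conjugate pair: the negative imaginary part first).


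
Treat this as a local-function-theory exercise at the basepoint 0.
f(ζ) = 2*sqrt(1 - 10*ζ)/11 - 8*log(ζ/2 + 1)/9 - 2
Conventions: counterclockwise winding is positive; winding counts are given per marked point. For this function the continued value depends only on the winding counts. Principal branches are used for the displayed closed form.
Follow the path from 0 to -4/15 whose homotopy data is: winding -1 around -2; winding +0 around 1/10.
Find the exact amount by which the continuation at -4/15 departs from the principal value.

The rational part is single-valued and drops out of the difference; each branch term changes only by its own monodromy.
(2/11)*sqrt(1 - ζ/(1/10)): winding +0 is even, the square root returns to the same sheet, contribution 0.
(-8/9)*log(1 - ζ/(-2)): each positive loop around -2 adds 2*pi*i to the log, so winding -1 contributes (-8/9)*(-1)*2*pi*i = (16/9)*pi*i.
Summing the contributions at ζ = -4/15 gives (16/9)*pi*i.

Continued minus principal equals (16/9)*pi*i.


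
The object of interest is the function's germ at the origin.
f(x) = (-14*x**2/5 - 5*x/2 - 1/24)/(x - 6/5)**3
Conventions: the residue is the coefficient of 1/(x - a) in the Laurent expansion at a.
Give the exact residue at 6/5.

The residue is -14/5.

At the order-3 pole 6/5 set g(x) = (x - (6/5))^3*f(x) = -14*x**2/5 - 5*x/2 - 1/24.
Order-3 pole: residue = g''(a)/2; g''(6/5) = -28/5, so the residue is -14/5.


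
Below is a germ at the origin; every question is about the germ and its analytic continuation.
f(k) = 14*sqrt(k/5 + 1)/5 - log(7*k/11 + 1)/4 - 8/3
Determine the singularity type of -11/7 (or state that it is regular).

The point is a logarithmic branch point.

The term (-1/4)*log(1 - k/(-11/7)) has argument 1 - -11/7/(-11/7) = 0 at -11/7: a logarithmic (infinitely-sheeted) branch point; the remaining terms are analytic or single-valued there.


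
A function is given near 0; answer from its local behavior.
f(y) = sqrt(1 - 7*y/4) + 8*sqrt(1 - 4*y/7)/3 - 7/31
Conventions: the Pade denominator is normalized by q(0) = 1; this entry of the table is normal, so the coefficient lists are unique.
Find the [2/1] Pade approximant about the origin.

The Pade approximant has numerator coefficients [320/93, -18390325/4379928, 11505659/15824256]; denominator coefficients [1, -35065/47096].

Taylor coefficients needed (expand at 0): a_0 = 320/93, a_1 = -275/168, a_2 = -9251/18816, a_3 = -385715/1053696.
Write the denominator as Q(y) = 1 + q1*y. Requiring Q*f - P = O(y^4) with deg P <= 2 kills the coefficients of y^3..y^3 in Q*f:
  y^3: a_3 + q1*a_2 = 0, i.e. -385715/1053696 + (-9251/18816)*q1 = 0.
Solving this linear system: q1 = -35065/47096.
The numerator is Q*f truncated at degree 2: P0 = a_0 = 320/93; P1 = a_1 + q1*a_0 = -18390325/4379928; P2 = a_2 + q1*a_1 = 11505659/15824256.


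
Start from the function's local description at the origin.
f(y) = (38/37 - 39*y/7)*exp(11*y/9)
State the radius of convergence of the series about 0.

The radius of convergence is infinite.

The factor exp(11*y/9) is entire and contributes no finite singular point.
The polynomial part has no poles.
No finite singular points: the Taylor series at 0 converges everywhere.


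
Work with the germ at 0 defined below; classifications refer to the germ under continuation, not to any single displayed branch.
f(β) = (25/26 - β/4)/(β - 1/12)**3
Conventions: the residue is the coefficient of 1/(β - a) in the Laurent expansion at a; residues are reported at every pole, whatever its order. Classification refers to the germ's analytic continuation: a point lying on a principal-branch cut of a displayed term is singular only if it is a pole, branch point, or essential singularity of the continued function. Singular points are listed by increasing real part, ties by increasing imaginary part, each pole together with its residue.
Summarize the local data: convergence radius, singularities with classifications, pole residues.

Radius of convergence at 0: 1/12.
At 1/12: a pole of order 3; residue 0.

Denominator factor (β - 1/12)^3: pole of order 3 at 1/12, modulus 1/12.
The radius of convergence is the smallest modulus among the singular points: 1/12.
At the order-3 pole 1/12 set g(β) = (β - (1/12))^3*f(β) = 25/26 - β/4.
Order-3 pole: residue = g''(a)/2; g''(1/12) = 0, so the residue is 0.


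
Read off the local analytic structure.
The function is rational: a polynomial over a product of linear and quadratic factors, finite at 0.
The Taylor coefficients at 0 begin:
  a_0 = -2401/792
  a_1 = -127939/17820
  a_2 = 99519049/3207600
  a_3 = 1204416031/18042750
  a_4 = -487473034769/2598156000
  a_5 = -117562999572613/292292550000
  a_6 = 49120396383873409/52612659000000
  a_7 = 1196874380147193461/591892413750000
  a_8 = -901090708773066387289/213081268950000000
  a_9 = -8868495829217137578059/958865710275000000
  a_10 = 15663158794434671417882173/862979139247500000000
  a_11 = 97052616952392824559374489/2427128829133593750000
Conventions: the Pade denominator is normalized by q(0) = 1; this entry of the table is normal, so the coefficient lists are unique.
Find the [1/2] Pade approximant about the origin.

Taylor coefficients needed (read off): a_0 = -2401/792, a_1 = -127939/17820, a_2 = 99519049/3207600, a_3 = 1204416031/18042750.
Write the denominator as Q(α) = 1 + q1*α + q2*α^2. Requiring Q*f - P = O(α^4) with deg P <= 1 kills the coefficients of α^2..α^3 in Q*f:
  α^2: a_2 + q1*a_1 + q2*a_0 = 0, i.e. 99519049/3207600 + (-127939/17820)*q1 + (-2401/792)*q2 = 0.
  α^3: a_3 + q1*a_2 + q2*a_1 = 0, i.e. 1204416031/18042750 + (99519049/3207600)*q1 + (-127939/17820)*q2 = 0.
Solving this linear system: q1 = 2200814/15720165, q2 = 518910427/52400550.
The numerator is Q*f truncated at degree 1: P0 = a_0 = -2401/792; P1 = a_1 + q1*a_0 = -525954485/69168726.

The Pade approximant has numerator coefficients [-2401/792, -525954485/69168726]; denominator coefficients [1, 2200814/15720165, 518910427/52400550].


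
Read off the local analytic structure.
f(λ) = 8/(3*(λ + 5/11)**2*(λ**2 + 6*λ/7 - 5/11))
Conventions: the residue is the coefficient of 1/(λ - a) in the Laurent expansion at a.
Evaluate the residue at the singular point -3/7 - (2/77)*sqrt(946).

The residue is -9317/54675 - (802109/9404100)*sqrt(946).

The factor λ**2 + 6*λ/7 - 5/11 splits as (λ - a)(λ - a') with a = -3/7 - (2/77)*sqrt(946), a' = -3/7 + (2/77)*sqrt(946). At the order-1 pole a set g(λ) = (λ - a)*f(λ) = [8/(3*(λ + 5/11)**2)] / (λ - a').
Simple pole: residue = g(a) at a = -3/7 - (2/77)*sqrt(946), which is -9317/54675 - (802109/9404100)*sqrt(946).


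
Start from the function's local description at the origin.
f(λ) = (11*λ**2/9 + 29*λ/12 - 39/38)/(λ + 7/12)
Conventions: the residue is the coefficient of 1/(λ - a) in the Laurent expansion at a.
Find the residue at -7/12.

At the order-1 pole -7/12 set g(λ) = (λ - (-7/12))*f(λ) = 11*λ**2/9 + 29*λ/12 - 39/38.
Simple pole: residue = g(a) at a = -7/12, which is -3109/1539.

The residue is -3109/1539.


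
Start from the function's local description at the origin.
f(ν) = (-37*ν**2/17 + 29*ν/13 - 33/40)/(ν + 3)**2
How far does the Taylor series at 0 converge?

Denominator factor (ν + 3)^2: pole of order 2 at -3, modulus 3.
The radius of convergence is the smallest modulus among the singular points: 3.

The radius of convergence is 3.


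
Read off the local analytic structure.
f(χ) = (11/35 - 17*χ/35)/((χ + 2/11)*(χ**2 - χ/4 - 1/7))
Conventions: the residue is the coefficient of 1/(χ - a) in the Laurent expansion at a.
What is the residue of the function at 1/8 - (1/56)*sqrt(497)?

The factor χ**2 - χ/4 - 1/7 splits as (χ - a)(χ - a') with a = 1/8 - (1/56)*sqrt(497), a' = 1/8 + (1/56)*sqrt(497). At the order-1 pole a set g(χ) = (χ - a)*f(χ) = [(11/35 - 17*χ/35)/(χ + 2/11)] / (χ - a').
Simple pole: residue = g(a) at a = 1/8 - (1/56)*sqrt(497), which is 341/109 + (517/3815)*sqrt(497).

The residue is 341/109 + (517/3815)*sqrt(497).


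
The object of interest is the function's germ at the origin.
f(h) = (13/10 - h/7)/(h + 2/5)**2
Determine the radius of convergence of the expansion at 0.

Denominator factor (h + 2/5)^2: pole of order 2 at -2/5, modulus 2/5.
The radius of convergence is the smallest modulus among the singular points: 2/5.

The radius of convergence is 2/5.


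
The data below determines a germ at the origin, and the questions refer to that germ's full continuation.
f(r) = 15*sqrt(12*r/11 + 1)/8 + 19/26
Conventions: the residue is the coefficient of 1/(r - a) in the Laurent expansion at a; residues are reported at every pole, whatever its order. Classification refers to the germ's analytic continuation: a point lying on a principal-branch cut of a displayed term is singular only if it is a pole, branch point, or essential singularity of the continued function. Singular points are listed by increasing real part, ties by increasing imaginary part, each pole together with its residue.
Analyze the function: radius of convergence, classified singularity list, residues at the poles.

Radius of convergence at 0: 11/12.
At -11/12: an algebraic (square-root) branch point.

Branch term (15/8)*sqrt(1 - r/(-11/12)): its argument vanishes at r = -11/12, a square-root branch point, modulus 11/12.
The radius of convergence is the smallest modulus among the singular points: 11/12.


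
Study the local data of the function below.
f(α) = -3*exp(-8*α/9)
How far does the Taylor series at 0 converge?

The radius of convergence is infinite.

The factor exp(-8*α/9) is entire and contributes no finite singular point.
The polynomial part has no poles.
No finite singular points: the Taylor series at 0 converges everywhere.


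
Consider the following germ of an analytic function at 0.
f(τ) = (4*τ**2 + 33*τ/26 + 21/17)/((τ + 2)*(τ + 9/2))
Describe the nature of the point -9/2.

The point is a pole of order 1.

The denominator factor τ + 9/2 vanishes at -9/2 and appears to the power 1; the numerator there equals 67647/884, nonzero, and no other factor vanishes.
Hence a pole whose order is the multiplicity, 1.


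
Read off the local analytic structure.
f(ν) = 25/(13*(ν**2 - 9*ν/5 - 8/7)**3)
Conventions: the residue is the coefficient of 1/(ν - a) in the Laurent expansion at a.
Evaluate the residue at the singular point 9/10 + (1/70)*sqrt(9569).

The residue is (22968750/33208472219)*sqrt(9569).

The factor ν**2 - 9*ν/5 - 8/7 splits as (ν - a)(ν - a') with a = 9/10 + (1/70)*sqrt(9569), a' = 9/10 - (1/70)*sqrt(9569). At the order-3 pole a set g(ν) = (ν - a)^3*f(ν) = [25/13] / (ν - a')^3.
Order-3 pole: residue = g''(a)/2; g''(9/10 + (1/70)*sqrt(9569)) = (45937500/33208472219)*sqrt(9569), so the residue is (22968750/33208472219)*sqrt(9569).


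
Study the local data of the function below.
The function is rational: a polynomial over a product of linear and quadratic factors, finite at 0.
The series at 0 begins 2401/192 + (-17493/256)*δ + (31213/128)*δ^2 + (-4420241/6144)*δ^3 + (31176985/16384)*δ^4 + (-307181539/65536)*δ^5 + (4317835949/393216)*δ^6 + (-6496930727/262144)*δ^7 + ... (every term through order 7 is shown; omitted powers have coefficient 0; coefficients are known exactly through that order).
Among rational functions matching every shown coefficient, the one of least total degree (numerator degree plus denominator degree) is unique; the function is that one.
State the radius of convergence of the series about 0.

No rational of total degree below 4 reproduces all 8 coefficients; solving the [1/3] Pade equations on them gives f(δ) = (7/3 - δ/2)/(δ + 4/7)**3, whose expansion matches every shown term.
Denominator factor (δ + 4/7)^3: pole of order 3 at -4/7, modulus 4/7.
The radius of convergence is the smallest modulus among the singular points: 4/7.

The radius of convergence is 4/7.


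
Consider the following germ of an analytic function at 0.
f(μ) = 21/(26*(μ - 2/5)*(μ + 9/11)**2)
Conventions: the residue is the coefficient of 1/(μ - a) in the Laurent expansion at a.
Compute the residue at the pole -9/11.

At the order-2 pole -9/11 set g(μ) = (μ - (-9/11))^2*f(μ) = 21/(26*(μ - 2/5)).
Order-2 pole: residue = g'(a); g'(-9/11) = -63525/116714, so the residue is -63525/116714.

The residue is -63525/116714.


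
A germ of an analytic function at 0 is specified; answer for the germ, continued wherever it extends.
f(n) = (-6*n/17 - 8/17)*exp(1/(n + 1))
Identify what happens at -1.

The exponent 1/(n - (-1)) has a pole at -1, so exp(1/(n - (-1))) takes every nonzero value near it: an essential singularity (not a pole of any order).

The point is an essential singularity.


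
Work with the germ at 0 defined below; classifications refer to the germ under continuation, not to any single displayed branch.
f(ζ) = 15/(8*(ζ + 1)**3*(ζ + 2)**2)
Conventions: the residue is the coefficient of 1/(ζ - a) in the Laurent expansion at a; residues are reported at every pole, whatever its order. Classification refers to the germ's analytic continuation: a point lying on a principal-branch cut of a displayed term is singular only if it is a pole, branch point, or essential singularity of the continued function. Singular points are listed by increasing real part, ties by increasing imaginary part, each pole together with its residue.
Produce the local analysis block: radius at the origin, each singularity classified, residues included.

Radius of convergence at 0: 1.
At -2: a pole of order 2; residue -45/8.
At -1: a pole of order 3; residue 45/8.

Denominator factor (ζ + 1)^3: pole of order 3 at -1, modulus 1.
Denominator factor (ζ + 2)^2: pole of order 2 at -2, modulus 2.
The radius of convergence is the smallest modulus among the singular points: 1.
At the order-2 pole -2 set g(ζ) = (ζ - (-2))^2*f(ζ) = 15/(8*(ζ + 1)**3).
Order-2 pole: residue = g'(a); g'(-2) = -45/8, so the residue is -45/8.
At the order-3 pole -1 set g(ζ) = (ζ - (-1))^3*f(ζ) = 15/(8*(ζ + 2)**2).
Order-3 pole: residue = g''(a)/2; g''(-1) = 45/4, so the residue is 45/8.
List the singular points by increasing real part (a conjugate pair: the negative imaginary part first).


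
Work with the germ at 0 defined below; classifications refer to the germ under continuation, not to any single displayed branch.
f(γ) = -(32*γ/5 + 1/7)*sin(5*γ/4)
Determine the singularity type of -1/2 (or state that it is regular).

The point is a regular point.

There is no denominator, hence no pole anywhere.
The factor -sin(5*γ/4) is entire.
So the germ continues analytically to -1/2.


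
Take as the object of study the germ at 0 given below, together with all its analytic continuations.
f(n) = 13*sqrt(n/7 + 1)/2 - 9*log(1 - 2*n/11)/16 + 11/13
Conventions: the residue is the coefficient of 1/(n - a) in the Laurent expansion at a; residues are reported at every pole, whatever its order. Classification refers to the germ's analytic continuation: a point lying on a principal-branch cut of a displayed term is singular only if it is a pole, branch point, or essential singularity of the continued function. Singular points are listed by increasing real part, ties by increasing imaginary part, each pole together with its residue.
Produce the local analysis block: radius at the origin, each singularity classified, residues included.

Radius of convergence at 0: 11/2.
At -7: an algebraic (square-root) branch point.
At 11/2: a logarithmic branch point.

Branch term (-9/16)*log(1 - n/(11/2)): its argument vanishes at n = 11/2, a logarithmic branch point, modulus 11/2.
Branch term (13/2)*sqrt(1 - n/(-7)): its argument vanishes at n = -7, a square-root branch point, modulus 7.
The radius of convergence is the smallest modulus among the singular points: 11/2.
List the singular points by increasing real part (a conjugate pair: the negative imaginary part first).


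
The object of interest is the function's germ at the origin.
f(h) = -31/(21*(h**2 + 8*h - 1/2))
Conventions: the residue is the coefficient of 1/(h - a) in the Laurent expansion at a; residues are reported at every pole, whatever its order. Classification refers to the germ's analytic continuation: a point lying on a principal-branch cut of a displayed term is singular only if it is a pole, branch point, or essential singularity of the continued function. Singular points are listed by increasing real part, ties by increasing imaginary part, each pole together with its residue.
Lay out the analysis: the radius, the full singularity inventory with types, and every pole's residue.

Radius of convergence at 0: -4 + (1/2)*sqrt(66).
At -4 - (1/2)*sqrt(66): a pole of order 1; residue (31/1386)*sqrt(66).
At -4 + (1/2)*sqrt(66): a pole of order 1; residue -(31/1386)*sqrt(66).

Denominator factor (h**2 + 8*h - 1/2): discriminant 66, real irrational roots -4 + (1/2)*sqrt(66) and -4 - (1/2)*sqrt(66); poles of order 1, moduli -4 + (1/2)*sqrt(66) and 4 + (1/2)*sqrt(66).
The radius of convergence is the smallest modulus among the singular points: -4 + (1/2)*sqrt(66).
The factor h**2 + 8*h - 1/2 splits as (h - a)(h - a') with a = -4 - (1/2)*sqrt(66), a' = -4 + (1/2)*sqrt(66). At the order-1 pole a set g(h) = (h - a)*f(h) = [-31/21] / (h - a').
Simple pole: residue = g(a) at a = -4 - (1/2)*sqrt(66), which is (31/1386)*sqrt(66).
The factor h**2 + 8*h - 1/2 splits as (h - a)(h - a') with a = -4 + (1/2)*sqrt(66), a' = -4 - (1/2)*sqrt(66). At the order-1 pole a set g(h) = (h - a)*f(h) = [-31/21] / (h - a').
Simple pole: residue = g(a) at a = -4 + (1/2)*sqrt(66), which is -(31/1386)*sqrt(66).
List the singular points by increasing real part (a conjugate pair: the negative imaginary part first).


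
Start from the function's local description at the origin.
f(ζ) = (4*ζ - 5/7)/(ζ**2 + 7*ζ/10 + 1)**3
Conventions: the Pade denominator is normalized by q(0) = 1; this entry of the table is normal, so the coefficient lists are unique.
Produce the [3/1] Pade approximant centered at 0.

Taylor coefficients needed (expand at 0): a_0 = -5/7, a_1 = 11/2, a_2 = -117/14, a_3 = -379/100, a_4 = 65861/2800.
Write the denominator as Q(ζ) = 1 + q1*ζ. Requiring Q*f - P = O(ζ^5) with deg P <= 3 kills the coefficients of ζ^4..ζ^4 in Q*f:
  ζ^4: a_4 + q1*a_3 = 0, i.e. 65861/2800 + (-379/100)*q1 = 0.
Solving this linear system: q1 = 65861/10612.
The numerator is Q*f truncated at degree 3: P0 = a_0 = -5/7; P1 = a_1 + q1*a_0 = 79257/74284; P2 = a_2 + q1*a_1 = 78157/3032; P3 = a_3 + q1*a_2 = -206720243/3714200.

The Pade approximant has numerator coefficients [-5/7, 79257/74284, 78157/3032, -206720243/3714200]; denominator coefficients [1, 65861/10612].


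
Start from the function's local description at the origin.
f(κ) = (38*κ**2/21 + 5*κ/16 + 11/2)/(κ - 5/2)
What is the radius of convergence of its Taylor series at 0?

The radius of convergence is 5/2.

Denominator factor (κ - 5/2): pole of order 1 at 5/2, modulus 5/2.
The radius of convergence is the smallest modulus among the singular points: 5/2.


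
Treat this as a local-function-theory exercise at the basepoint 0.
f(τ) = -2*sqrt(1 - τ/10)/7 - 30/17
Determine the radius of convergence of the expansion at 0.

The radius of convergence is 10.

Branch term (-2/7)*sqrt(1 - τ/(10)): its argument vanishes at τ = 10, a square-root branch point, modulus 10.
The radius of convergence is the smallest modulus among the singular points: 10.


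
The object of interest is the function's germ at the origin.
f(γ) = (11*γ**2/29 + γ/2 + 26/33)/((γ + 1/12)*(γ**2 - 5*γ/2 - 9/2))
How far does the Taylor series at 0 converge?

The radius of convergence is 1/12.

Denominator factor (γ + 1/12): pole of order 1 at -1/12, modulus 1/12.
Denominator factor (γ**2 - 5*γ/2 - 9/2): discriminant 97/4, real irrational roots 5/4 + (1/4)*sqrt(97) and 5/4 - (1/4)*sqrt(97); poles of order 1, moduli 5/4 + (1/4)*sqrt(97) and -5/4 + (1/4)*sqrt(97).
The radius of convergence is the smallest modulus among the singular points: 1/12.


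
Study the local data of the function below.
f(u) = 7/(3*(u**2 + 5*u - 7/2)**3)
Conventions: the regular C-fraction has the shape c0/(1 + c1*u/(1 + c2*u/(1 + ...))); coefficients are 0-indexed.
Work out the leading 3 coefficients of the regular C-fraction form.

Taylor coefficients (expand at 0): a_0 = -8/147, a_1 = -80/343, a_2 = -1712/2401.
c0 = a_0 = -8/147. Peel one level at a time: if S = 1 + c*u/S' with S'(0) = 1, then c is the u-coefficient of S and S' = c*u/(S - 1).
S_1 = c0/f = 1 + (-30/7)*u + (258/49)*u^2 + ...; c1 = -30/7.
S_2 = c1*u/(S_1 - 1) = 1 + (43/35)*u + ...; c2 = 43/35.

The regular C-fraction coefficients are [-8/147, -30/7, 43/35].


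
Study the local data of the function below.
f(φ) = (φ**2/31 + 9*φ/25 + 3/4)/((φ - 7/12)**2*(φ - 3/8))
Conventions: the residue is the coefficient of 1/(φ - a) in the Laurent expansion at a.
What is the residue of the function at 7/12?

The residue is -396464/19375.

At the order-2 pole 7/12 set g(φ) = (φ - (7/12))^2*f(φ) = (φ**2/31 + 9*φ/25 + 3/4)/(φ - 3/8).
Order-2 pole: residue = g'(a); g'(7/12) = -396464/19375, so the residue is -396464/19375.


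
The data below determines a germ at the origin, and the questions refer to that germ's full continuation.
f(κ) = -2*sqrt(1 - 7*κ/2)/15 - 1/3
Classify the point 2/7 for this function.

The point is an algebraic (square-root) branch point.

The term (-2/15)*sqrt(1 - κ/(2/7)) has argument 1 - 2/7/(2/7) = 0 at 2/7: a square-root (algebraic, two-sheeted) branch point; the remaining terms are analytic or single-valued there.


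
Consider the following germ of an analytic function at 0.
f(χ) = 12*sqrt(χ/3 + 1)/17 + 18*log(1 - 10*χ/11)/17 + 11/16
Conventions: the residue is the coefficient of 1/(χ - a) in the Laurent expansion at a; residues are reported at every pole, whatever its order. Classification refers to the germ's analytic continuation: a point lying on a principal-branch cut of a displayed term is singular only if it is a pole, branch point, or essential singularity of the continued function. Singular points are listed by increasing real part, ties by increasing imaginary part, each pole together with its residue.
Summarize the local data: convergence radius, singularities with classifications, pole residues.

Radius of convergence at 0: 11/10.
At -3: an algebraic (square-root) branch point.
At 11/10: a logarithmic branch point.

Branch term (18/17)*log(1 - χ/(11/10)): its argument vanishes at χ = 11/10, a logarithmic branch point, modulus 11/10.
Branch term (12/17)*sqrt(1 - χ/(-3)): its argument vanishes at χ = -3, a square-root branch point, modulus 3.
The radius of convergence is the smallest modulus among the singular points: 11/10.
List the singular points by increasing real part (a conjugate pair: the negative imaginary part first).
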